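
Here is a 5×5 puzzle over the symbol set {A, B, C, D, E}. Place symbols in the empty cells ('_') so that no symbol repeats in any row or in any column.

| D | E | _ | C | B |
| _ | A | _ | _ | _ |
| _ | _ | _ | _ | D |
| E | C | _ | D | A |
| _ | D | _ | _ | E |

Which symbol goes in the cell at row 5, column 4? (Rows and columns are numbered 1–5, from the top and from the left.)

B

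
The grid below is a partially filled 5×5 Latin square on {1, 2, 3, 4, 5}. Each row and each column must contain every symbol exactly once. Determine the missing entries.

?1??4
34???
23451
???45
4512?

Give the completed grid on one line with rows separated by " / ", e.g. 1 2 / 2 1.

(r1,c1): row 1 has {1,4}; column 1 has {2,3,4}, so it must be 5.
(r1,c4): row 1 has {1,4,5}; column 4 has {2,4,5}, so it must be 3.
(r2,c4): row 2 has {3,4}; column 4 has {2,3,4,5}, so it must be 1.
(r2,c5): row 2 has {1,3,4}; column 5 has {1,4,5}, so it must be 2.
(r4,c1): row 4 has {4,5}; column 1 has {2,3,4,5}, so it must be 1.
(r4,c2): row 4 has {1,4,5}; column 2 has {1,3,4,5}, so it must be 2.
(r4,c3): row 4 has {1,2,4,5}; column 3 has {1,4}, so it must be 3.
(r5,c5): row 5 has {1,2,4,5}; column 5 has {1,2,4,5}, so it must be 3.
(r1,c3): row 1 has {1,3,4,5}; column 3 has {1,3,4}, so it must be 2.
(r2,c3): row 2 has {1,2,3,4}; column 3 has {1,2,3,4}, so it must be 5.

5 1 2 3 4 / 3 4 5 1 2 / 2 3 4 5 1 / 1 2 3 4 5 / 4 5 1 2 3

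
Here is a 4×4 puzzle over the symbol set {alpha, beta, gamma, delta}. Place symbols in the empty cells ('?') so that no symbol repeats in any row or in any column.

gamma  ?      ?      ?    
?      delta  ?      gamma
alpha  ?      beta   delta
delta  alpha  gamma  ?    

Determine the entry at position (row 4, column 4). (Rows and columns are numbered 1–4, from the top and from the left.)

beta

(r1,c2) = beta
(r1,c4) = alpha
(r2,c1) = beta
(r2,c3) = alpha
(r3,c2) = gamma
(r4,c4) = beta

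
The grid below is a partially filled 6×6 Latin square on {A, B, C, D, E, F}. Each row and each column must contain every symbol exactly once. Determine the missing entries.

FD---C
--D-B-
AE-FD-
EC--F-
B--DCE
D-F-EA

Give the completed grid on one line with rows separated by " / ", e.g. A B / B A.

F D E B A C / C A D E B F / A E C F D B / E C B A F D / B F A D C E / D B F C E A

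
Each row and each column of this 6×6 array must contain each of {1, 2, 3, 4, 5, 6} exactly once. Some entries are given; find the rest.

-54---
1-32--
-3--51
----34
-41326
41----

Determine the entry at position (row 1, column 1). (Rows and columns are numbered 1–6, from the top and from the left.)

3

Cell (r2,c2): row 2 has {1,2,3}; column 2 has {1,3,4,5} → 6.
Cell (r2,c5): row 2 has {1,2,3,6}; column 5 has {2,3,5} → 4.
Cell (r2,c6): row 2 has {1,2,3,4,6}; column 6 has {1,4,6} → 5.
Cell (r4,c2): row 4 has {3,4}; column 2 has {1,3,4,5,6} → 2.
Cell (r5,c1): row 5 has {1,2,3,4,6}; column 1 has {1,4} → 5.
Cell (r6,c5): row 6 has {1,4}; column 5 has {2,3,4,5} → 6.
Cell (r1,c5): row 1 has {4,5}; column 5 has {2,3,4,5,6} → 1.
Cell (r4,c1): row 4 has {2,3,4}; column 1 has {1,4,5} → 6.
Cell (r4,c3): row 4 has {2,3,4,6}; column 3 has {1,3,4} → 5.
Cell (r4,c4): row 4 has {2,3,4,5,6}; column 4 has {2,3} → 1.
Cell (r6,c3): row 6 has {1,4,6}; column 3 has {1,3,4,5} → 2.
Cell (r6,c4): row 6 has {1,2,4,6}; column 4 has {1,2,3} → 5.
Cell (r6,c6): row 6 has {1,2,4,5,6}; column 6 has {1,4,5,6} → 3.
Cell (r1,c4): row 1 has {1,4,5}; column 4 has {1,2,3,5} → 6.
Cell (r1,c6): row 1 has {1,4,5,6}; column 6 has {1,3,4,5,6} → 2.
Cell (r3,c1): row 3 has {1,3,5}; column 1 has {1,4,5,6} → 2.
Cell (r3,c3): row 3 has {1,2,3,5}; column 3 has {1,2,3,4,5} → 6.
Cell (r3,c4): row 3 has {1,2,3,5,6}; column 4 has {1,2,3,5,6} → 4.
Cell (r1,c1): row 1 has {1,2,4,5,6}; column 1 has {1,2,4,5,6} → 3.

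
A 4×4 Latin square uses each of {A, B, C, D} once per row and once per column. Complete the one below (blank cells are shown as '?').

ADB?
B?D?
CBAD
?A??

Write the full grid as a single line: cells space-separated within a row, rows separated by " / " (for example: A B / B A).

(r1,c4): row 1 has {A,B,D}; column 4 has {D}, so it must be C.
(r2,c2): row 2 has {B,D}; column 2 has {A,B,D}, so it must be C.
(r2,c4): row 2 has {B,C,D}; column 4 has {C,D}, so it must be A.
(r4,c1): row 4 has {A}; column 1 has {A,B,C}, so it must be D.
(r4,c3): row 4 has {A,D}; column 3 has {A,B,D}, so it must be C.
(r4,c4): row 4 has {A,C,D}; column 4 has {A,C,D}, so it must be B.

A D B C / B C D A / C B A D / D A C B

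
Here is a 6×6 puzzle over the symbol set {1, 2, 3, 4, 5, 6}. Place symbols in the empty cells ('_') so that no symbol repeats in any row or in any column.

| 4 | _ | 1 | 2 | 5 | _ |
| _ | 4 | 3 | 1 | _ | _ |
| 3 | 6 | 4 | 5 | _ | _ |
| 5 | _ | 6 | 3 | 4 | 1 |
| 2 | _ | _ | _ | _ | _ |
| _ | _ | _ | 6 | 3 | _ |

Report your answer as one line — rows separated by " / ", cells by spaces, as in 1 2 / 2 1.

4 3 1 2 5 6 / 6 4 3 1 2 5 / 3 6 4 5 1 2 / 5 2 6 3 4 1 / 2 1 5 4 6 3 / 1 5 2 6 3 4

(r1,c2): row 1 has {1,2,4,5}; column 2 has {4,6}, so it must be 3.
(r1,c6): row 1 has {1,2,3,4,5}; column 6 has {1}, so it must be 6.
(r2,c1): row 2 has {1,3,4}; column 1 has {2,3,4,5}, so it must be 6.
(r2,c5): row 2 has {1,3,4,6}; column 5 has {3,4,5}, so it must be 2.
(r2,c6): row 2 has {1,2,3,4,6}; column 6 has {1,6}, so it must be 5.
(r3,c5): row 3 has {3,4,5,6}; column 5 has {2,3,4,5}, so it must be 1.
(r3,c6): row 3 has {1,3,4,5,6}; column 6 has {1,5,6}, so it must be 2.
(r4,c2): row 4 has {1,3,4,5,6}; column 2 has {3,4,6}, so it must be 2.
(r5,c3): row 5 has {2}; column 3 has {1,3,4,6}, so it must be 5.
(r5,c4): row 5 has {2,5}; column 4 has {1,2,3,5,6}, so it must be 4.
(r5,c5): row 5 has {2,4,5}; column 5 has {1,2,3,4,5}, so it must be 6.
(r5,c6): row 5 has {2,4,5,6}; column 6 has {1,2,5,6}, so it must be 3.
(r6,c1): row 6 has {3,6}; column 1 has {2,3,4,5,6}, so it must be 1.
(r6,c2): row 6 has {1,3,6}; column 2 has {2,3,4,6}, so it must be 5.
(r6,c3): row 6 has {1,3,5,6}; column 3 has {1,3,4,5,6}, so it must be 2.
(r6,c6): row 6 has {1,2,3,5,6}; column 6 has {1,2,3,5,6}, so it must be 4.
(r5,c2): row 5 has {2,3,4,5,6}; column 2 has {2,3,4,5,6}, so it must be 1.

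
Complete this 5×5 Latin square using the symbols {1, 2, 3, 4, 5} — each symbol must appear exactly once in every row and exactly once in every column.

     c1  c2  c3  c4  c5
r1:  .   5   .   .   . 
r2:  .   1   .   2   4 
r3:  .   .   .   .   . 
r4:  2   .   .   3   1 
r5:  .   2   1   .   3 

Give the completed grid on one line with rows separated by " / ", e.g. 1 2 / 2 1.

3 5 4 1 2 / 5 1 3 2 4 / 1 3 2 4 5 / 2 4 5 3 1 / 4 2 1 5 3

(r1,c5): row 1 has {5}; column 5 has {1,3,4}, so it must be 2.
(r3,c5): row 3 is empty so far; column 5 has {1,2,3,4}, so it must be 5.
(r4,c2): row 4 has {1,2,3}; column 2 has {1,2,5}, so it must be 4.
(r4,c3): row 4 has {1,2,3,4}; column 3 has {1}, so it must be 5.
(r2,c3): row 2 has {1,2,4}; column 3 has {1,5}, so it must be 3.
(r3,c2): row 3 has {5}; column 2 has {1,2,4,5}, so it must be 3.
(r1,c3): row 1 has {2,5}; column 3 has {1,3,5}, so it must be 4.
(r1,c4): row 1 has {2,4,5}; column 4 has {2,3}, so it must be 1.
(r2,c1): row 2 has {1,2,3,4}; column 1 has {2}, so it must be 5.
(r3,c3): row 3 has {3,5}; column 3 has {1,3,4,5}, so it must be 2.
(r3,c4): row 3 has {2,3,5}; column 4 has {1,2,3}, so it must be 4.
(r5,c1): row 5 has {1,2,3}; column 1 has {2,5}, so it must be 4.
(r5,c4): row 5 has {1,2,3,4}; column 4 has {1,2,3,4}, so it must be 5.
(r1,c1): row 1 has {1,2,4,5}; column 1 has {2,4,5}, so it must be 3.
(r3,c1): row 3 has {2,3,4,5}; column 1 has {2,3,4,5}, so it must be 1.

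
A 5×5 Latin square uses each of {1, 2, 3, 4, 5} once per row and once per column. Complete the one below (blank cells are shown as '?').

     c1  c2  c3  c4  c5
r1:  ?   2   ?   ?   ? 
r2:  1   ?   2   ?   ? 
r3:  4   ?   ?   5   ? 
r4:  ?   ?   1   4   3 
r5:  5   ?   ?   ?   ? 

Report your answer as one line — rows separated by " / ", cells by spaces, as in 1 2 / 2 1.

3 2 5 1 4 / 1 4 2 3 5 / 4 1 3 5 2 / 2 5 1 4 3 / 5 3 4 2 1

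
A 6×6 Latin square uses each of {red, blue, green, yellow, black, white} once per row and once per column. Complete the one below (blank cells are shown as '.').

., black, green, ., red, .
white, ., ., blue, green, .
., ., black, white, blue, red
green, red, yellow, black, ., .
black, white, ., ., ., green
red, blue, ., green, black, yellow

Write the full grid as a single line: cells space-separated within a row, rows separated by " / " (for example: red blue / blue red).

blue black green yellow red white / white yellow red blue green black / yellow green black white blue red / green red yellow black white blue / black white blue red yellow green / red blue white green black yellow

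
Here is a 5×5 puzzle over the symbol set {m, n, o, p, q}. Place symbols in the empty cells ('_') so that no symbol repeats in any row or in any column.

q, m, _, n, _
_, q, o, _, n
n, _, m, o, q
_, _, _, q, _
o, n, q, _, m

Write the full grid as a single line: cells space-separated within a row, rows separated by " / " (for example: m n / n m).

(r1,c3) = p
(r1,c5) = o
(r3,c2) = p
(r4,c2) = o
(r4,c3) = n
(r4,c5) = p
(r5,c4) = p
(r2,c4) = m
(r4,c1) = m
(r2,c1) = p

q m p n o / p q o m n / n p m o q / m o n q p / o n q p m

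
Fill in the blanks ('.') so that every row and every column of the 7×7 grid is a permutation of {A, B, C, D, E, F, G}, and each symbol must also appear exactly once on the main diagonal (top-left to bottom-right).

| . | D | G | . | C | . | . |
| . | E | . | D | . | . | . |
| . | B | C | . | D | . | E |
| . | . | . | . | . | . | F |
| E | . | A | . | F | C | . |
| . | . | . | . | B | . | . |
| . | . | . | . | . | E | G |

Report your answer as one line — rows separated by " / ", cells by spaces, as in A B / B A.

B D G E C F A / C E F D G A B / A B C F D G E / G C D A E B F / E G A B F C D / F A E G B D C / D F B C A E G

At row 5, column 2: row 5 has {A,C,E,F}; column 2 has {B,D,E}; that leaves G.
At row 5, column 4: row 5 has {A,C,E,F,G}; column 4 has {D}; that leaves B.
At row 5, column 7: row 5 has {A,B,C,E,F,G}; column 7 has {E,F,G}; that leaves D.
At row 7, column 5: row 7 has {E,G}; column 5 has {B,C,D,F}; that leaves A.
At row 2, column 5: row 2 has {D,E}; column 5 has {A,B,C,D,F}; that leaves G.
At row 4, column 4: row 4 has {F}; column 4 has {B,D}; the diagonal has {C,E,F,G}; that leaves A.
At row 4, column 5: row 4 has {A,F}; column 5 has {A,B,C,D,F,G}; that leaves E.
At row 6, column 6: row 6 has {B}; column 6 has {C,E}; the diagonal has {A,C,E,F,G}; that leaves D.
At row 1, column 1: row 1 has {C,D,G}; column 1 has {E}; the diagonal has {A,C,D,E,F,G}; that leaves B.
At row 1, column 7: row 1 has {B,C,D,G}; column 7 has {D,E,F,G}; that leaves A.
At row 4, column 2: row 4 has {A,E,F}; column 2 has {B,D,E,G}; that leaves C.
At row 6, column 7: row 6 has {B,D}; column 7 has {A,D,E,F,G}; that leaves C.
At row 7, column 2: row 7 has {A,E,G}; column 2 has {B,C,D,E,G}; that leaves F.
At row 7, column 4: row 7 has {A,E,F,G}; column 4 has {A,B,D}; that leaves C.
At row 1, column 6: row 1 has {A,B,C,D,G}; column 6 has {C,D,E}; that leaves F.
At row 2, column 7: row 2 has {D,E,G}; column 7 has {A,C,D,E,F,G}; that leaves B.
At row 6, column 2: row 6 has {B,C,D}; column 2 has {B,C,D,E,F,G}; that leaves A.
At row 7, column 1: row 7 has {A,C,E,F,G}; column 1 has {B,E}; that leaves D.
At row 7, column 3: row 7 has {A,C,D,E,F,G}; column 3 has {A,C,G}; that leaves B.
At row 1, column 4: row 1 has {A,B,C,D,F,G}; column 4 has {A,B,C,D}; that leaves E.
At row 2, column 3: row 2 has {B,D,E,G}; column 3 has {A,B,C,G}; that leaves F.
At row 2, column 6: row 2 has {B,D,E,F,G}; column 6 has {C,D,E,F}; that leaves A.
At row 3, column 6: row 3 has {B,C,D,E}; column 6 has {A,C,D,E,F}; that leaves G.
At row 4, column 1: row 4 has {A,C,E,F}; column 1 has {B,D,E}; that leaves G.
At row 4, column 3: row 4 has {A,C,E,F,G}; column 3 has {A,B,C,F,G}; that leaves D.
At row 4, column 6: row 4 has {A,C,D,E,F,G}; column 6 has {A,C,D,E,F,G}; that leaves B.
At row 6, column 1: row 6 has {A,B,C,D}; column 1 has {B,D,E,G}; that leaves F.
At row 6, column 3: row 6 has {A,B,C,D,F}; column 3 has {A,B,C,D,F,G}; that leaves E.
At row 6, column 4: row 6 has {A,B,C,D,E,F}; column 4 has {A,B,C,D,E}; that leaves G.
At row 2, column 1: row 2 has {A,B,D,E,F,G}; column 1 has {B,D,E,F,G}; that leaves C.
At row 3, column 1: row 3 has {B,C,D,E,G}; column 1 has {B,C,D,E,F,G}; that leaves A.
At row 3, column 4: row 3 has {A,B,C,D,E,G}; column 4 has {A,B,C,D,E,G}; that leaves F.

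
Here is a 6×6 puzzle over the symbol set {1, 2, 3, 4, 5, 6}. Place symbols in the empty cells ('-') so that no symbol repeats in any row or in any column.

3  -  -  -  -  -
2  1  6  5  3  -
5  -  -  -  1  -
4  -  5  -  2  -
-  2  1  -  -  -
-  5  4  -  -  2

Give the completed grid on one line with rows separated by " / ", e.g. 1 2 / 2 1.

3 6 2 1 4 5 / 2 1 6 5 3 4 / 5 4 3 2 1 6 / 4 3 5 6 2 1 / 6 2 1 4 5 3 / 1 5 4 3 6 2

row 1 has {3}; column 3 has {1,4,5,6} — only 2 is left for (r1,c3).
row 2 has {1,2,3,5,6}; column 6 has {2} — only 4 is left for (r2,c6).
row 3 has {1,5}; column 3 has {1,2,4,5,6} — only 3 is left for (r3,c3).
row 3 has {1,3,5}; column 6 has {2,4} — only 6 is left for (r3,c6).
row 5 has {1,2}; column 1 has {2,3,4,5} — only 6 is left for (r5,c1).
row 6 has {2,4,5}; column 1 has {2,3,4,5,6} — only 1 is left for (r6,c1).
row 6 has {1,2,4,5}; column 5 has {1,2,3} — only 6 is left for (r6,c5).
row 3 has {1,3,5,6}; column 2 has {1,2,5} — only 4 is left for (r3,c2).
row 3 has {1,3,4,5,6}; column 4 has {5} — only 2 is left for (r3,c4).
row 6 has {1,2,4,5,6}; column 4 has {2,5} — only 3 is left for (r6,c4).
row 1 has {2,3}; column 2 has {1,2,4,5} — only 6 is left for (r1,c2).
row 4 has {2,4,5}; column 2 has {1,2,4,5,6} — only 3 is left for (r4,c2).
row 4 has {2,3,4,5}; column 6 has {2,4,6} — only 1 is left for (r4,c6).
row 5 has {1,2,6}; column 4 has {2,3,5} — only 4 is left for (r5,c4).
row 5 has {1,2,4,6}; column 5 has {1,2,3,6} — only 5 is left for (r5,c5).
row 5 has {1,2,4,5,6}; column 6 has {1,2,4,6} — only 3 is left for (r5,c6).
row 1 has {2,3,6}; column 4 has {2,3,4,5} — only 1 is left for (r1,c4).
row 1 has {1,2,3,6}; column 5 has {1,2,3,5,6} — only 4 is left for (r1,c5).
row 1 has {1,2,3,4,6}; column 6 has {1,2,3,4,6} — only 5 is left for (r1,c6).
row 4 has {1,2,3,4,5}; column 4 has {1,2,3,4,5} — only 6 is left for (r4,c4).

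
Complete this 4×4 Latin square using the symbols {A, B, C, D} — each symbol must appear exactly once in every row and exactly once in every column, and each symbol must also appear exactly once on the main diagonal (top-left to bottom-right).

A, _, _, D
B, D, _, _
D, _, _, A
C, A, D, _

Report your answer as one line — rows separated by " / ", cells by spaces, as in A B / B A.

A C B D / B D A C / D B C A / C A D B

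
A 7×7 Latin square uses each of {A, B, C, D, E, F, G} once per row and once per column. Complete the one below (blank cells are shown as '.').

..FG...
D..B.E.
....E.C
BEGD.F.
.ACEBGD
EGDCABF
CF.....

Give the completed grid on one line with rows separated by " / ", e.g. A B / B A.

At row 1, column 1: row 1 has {F,G}; column 1 has {B,C,D,E}; that leaves A.
At row 2, column 2: row 2 has {B,D,E}; column 2 has {A,E,F,G}; that leaves C.
At row 2, column 3: row 2 has {B,C,D,E}; column 3 has {C,D,F,G}; that leaves A.
At row 2, column 7: row 2 has {A,B,C,D,E}; column 7 has {C,D,F}; that leaves G.
At row 3, column 3: row 3 has {C,E}; column 3 has {A,C,D,F,G}; that leaves B.
At row 4, column 5: row 4 has {B,D,E,F,G}; column 5 has {A,B,E}; that leaves C.
At row 4, column 7: row 4 has {B,C,D,E,F,G}; column 7 has {C,D,F,G}; that leaves A.
At row 5, column 1: row 5 has {A,B,C,D,E,G}; column 1 has {A,B,C,D,E}; that leaves F.
At row 7, column 3: row 7 has {C,F}; column 3 has {A,B,C,D,F,G}; that leaves E.
At row 7, column 4: row 7 has {C,E,F}; column 4 has {B,C,D,E,G}; that leaves A.
At row 7, column 6: row 7 has {A,C,E,F}; column 6 has {B,E,F,G}; that leaves D.
At row 7, column 7: row 7 has {A,C,D,E,F}; column 7 has {A,C,D,F,G}; that leaves B.
At row 1, column 5: row 1 has {A,F,G}; column 5 has {A,B,C,E}; that leaves D.
At row 1, column 6: row 1 has {A,D,F,G}; column 6 has {B,D,E,F,G}; that leaves C.
At row 1, column 7: row 1 has {A,C,D,F,G}; column 7 has {A,B,C,D,F,G}; that leaves E.
At row 2, column 5: row 2 has {A,B,C,D,E,G}; column 5 has {A,B,C,D,E}; that leaves F.
At row 3, column 1: row 3 has {B,C,E}; column 1 has {A,B,C,D,E,F}; that leaves G.
At row 3, column 2: row 3 has {B,C,E,G}; column 2 has {A,C,E,F,G}; that leaves D.
At row 3, column 4: row 3 has {B,C,D,E,G}; column 4 has {A,B,C,D,E,G}; that leaves F.
At row 3, column 6: row 3 has {B,C,D,E,F,G}; column 6 has {B,C,D,E,F,G}; that leaves A.
At row 7, column 5: row 7 has {A,B,C,D,E,F}; column 5 has {A,B,C,D,E,F}; that leaves G.
At row 1, column 2: row 1 has {A,C,D,E,F,G}; column 2 has {A,C,D,E,F,G}; that leaves B.

A B F G D C E / D C A B F E G / G D B F E A C / B E G D C F A / F A C E B G D / E G D C A B F / C F E A G D B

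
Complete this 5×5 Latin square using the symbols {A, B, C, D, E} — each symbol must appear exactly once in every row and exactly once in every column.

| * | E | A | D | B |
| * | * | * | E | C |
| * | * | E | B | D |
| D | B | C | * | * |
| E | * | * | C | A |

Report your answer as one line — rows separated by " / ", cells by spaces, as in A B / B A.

C E A D B / B A D E C / A C E B D / D B C A E / E D B C A

(r1,c1) = C
(r3,c1) = A
(r3,c2) = C
(r4,c4) = A
(r4,c5) = E
(r5,c2) = D
(r5,c3) = B
(r2,c1) = B
(r2,c2) = A
(r2,c3) = D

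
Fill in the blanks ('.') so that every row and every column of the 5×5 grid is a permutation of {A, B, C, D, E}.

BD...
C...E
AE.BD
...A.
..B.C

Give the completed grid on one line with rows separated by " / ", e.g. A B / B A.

B D E C A / C B A D E / A E C B D / E C D A B / D A B E C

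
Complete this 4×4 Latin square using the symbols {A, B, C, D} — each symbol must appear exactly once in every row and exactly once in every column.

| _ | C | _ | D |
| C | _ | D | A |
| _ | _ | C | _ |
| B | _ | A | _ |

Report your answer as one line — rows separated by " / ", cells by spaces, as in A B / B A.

A C B D / C B D A / D A C B / B D A C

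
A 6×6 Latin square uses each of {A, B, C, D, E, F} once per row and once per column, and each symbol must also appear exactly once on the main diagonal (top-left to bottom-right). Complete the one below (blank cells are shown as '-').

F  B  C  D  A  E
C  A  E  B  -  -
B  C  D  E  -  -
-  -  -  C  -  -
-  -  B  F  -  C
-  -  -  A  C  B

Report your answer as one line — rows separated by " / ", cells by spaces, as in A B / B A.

F B C D A E / C A E B D F / B C D E F A / E F A C B D / A D B F E C / D E F A C B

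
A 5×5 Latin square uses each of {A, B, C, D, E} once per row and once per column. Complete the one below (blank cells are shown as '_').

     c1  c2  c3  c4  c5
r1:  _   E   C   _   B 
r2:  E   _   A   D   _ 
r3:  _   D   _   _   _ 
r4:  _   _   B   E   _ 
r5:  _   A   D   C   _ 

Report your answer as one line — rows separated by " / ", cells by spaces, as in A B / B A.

D E C A B / E B A D C / C D E B A / A C B E D / B A D C E

Cell (r1,c4): row 1 has {B,C,E}; column 4 has {C,D,E} → A.
Cell (r2,c5): row 2 has {A,D,E}; column 5 has {B} → C.
Cell (r3,c3): row 3 has {D}; column 3 has {A,B,C,D} → E.
Cell (r3,c4): row 3 has {D,E}; column 4 has {A,C,D,E} → B.
Cell (r3,c5): row 3 has {B,D,E}; column 5 has {B,C} → A.
Cell (r4,c2): row 4 has {B,E}; column 2 has {A,D,E} → C.
Cell (r4,c5): row 4 has {B,C,E}; column 5 has {A,B,C} → D.
Cell (r5,c1): row 5 has {A,C,D}; column 1 has {E} → B.
Cell (r5,c5): row 5 has {A,B,C,D}; column 5 has {A,B,C,D} → E.
Cell (r1,c1): row 1 has {A,B,C,E}; column 1 has {B,E} → D.
Cell (r2,c2): row 2 has {A,C,D,E}; column 2 has {A,C,D,E} → B.
Cell (r3,c1): row 3 has {A,B,D,E}; column 1 has {B,D,E} → C.
Cell (r4,c1): row 4 has {B,C,D,E}; column 1 has {B,C,D,E} → A.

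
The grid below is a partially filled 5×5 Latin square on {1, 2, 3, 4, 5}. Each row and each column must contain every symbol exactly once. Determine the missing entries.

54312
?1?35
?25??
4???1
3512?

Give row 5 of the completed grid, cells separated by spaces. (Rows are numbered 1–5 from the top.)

row 2 has {1,3,5}; column 1 has {3,4,5} — only 2 is left for (r2,c1).
row 2 has {1,2,3,5}; column 3 has {1,3,5} — only 4 is left for (r2,c3).
row 3 has {2,5}; column 1 has {2,3,4,5} — only 1 is left for (r3,c1).
row 3 has {1,2,5}; column 4 has {1,2,3} — only 4 is left for (r3,c4).
row 3 has {1,2,4,5}; column 5 has {1,2,5} — only 3 is left for (r3,c5).
row 4 has {1,4}; column 2 has {1,2,4,5} — only 3 is left for (r4,c2).
row 4 has {1,3,4}; column 3 has {1,3,4,5} — only 2 is left for (r4,c3).
row 4 has {1,2,3,4}; column 4 has {1,2,3,4} — only 5 is left for (r4,c4).
row 5 has {1,2,3,5}; column 5 has {1,2,3,5} — only 4 is left for (r5,c5).

3 5 1 2 4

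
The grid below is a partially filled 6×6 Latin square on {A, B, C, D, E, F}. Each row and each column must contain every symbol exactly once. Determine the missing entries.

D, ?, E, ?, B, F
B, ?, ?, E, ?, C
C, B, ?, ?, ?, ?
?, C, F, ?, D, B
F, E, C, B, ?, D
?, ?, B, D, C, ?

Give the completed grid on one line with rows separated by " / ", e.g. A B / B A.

row 1 has {B,D,E,F}; column 2 has {B,C,E} — only A is left for (r1,c2).
row 1 has {A,B,D,E,F}; column 4 has {B,D,E} — only C is left for (r1,c4).
row 4 has {B,C,D,F}; column 4 has {B,C,D,E} — only A is left for (r4,c4).
row 5 has {B,C,D,E,F}; column 5 has {B,C,D} — only A is left for (r5,c5).
row 6 has {B,C,D}; column 2 has {A,B,C,E} — only F is left for (r6,c2).
row 2 has {B,C,E}; column 2 has {A,B,C,E,F} — only D is left for (r2,c2).
row 2 has {B,C,D,E}; column 3 has {B,C,E,F} — only A is left for (r2,c3).
row 2 has {A,B,C,D,E}; column 5 has {A,B,C,D} — only F is left for (r2,c5).
row 3 has {B,C}; column 3 has {A,B,C,E,F} — only D is left for (r3,c3).
row 3 has {B,C,D}; column 4 has {A,B,C,D,E} — only F is left for (r3,c4).
row 3 has {B,C,D,F}; column 5 has {A,B,C,D,F} — only E is left for (r3,c5).
row 3 has {B,C,D,E,F}; column 6 has {B,C,D,F} — only A is left for (r3,c6).
row 4 has {A,B,C,D,F}; column 1 has {B,C,D,F} — only E is left for (r4,c1).
row 6 has {B,C,D,F}; column 1 has {B,C,D,E,F} — only A is left for (r6,c1).
row 6 has {A,B,C,D,F}; column 6 has {A,B,C,D,F} — only E is left for (r6,c6).

D A E C B F / B D A E F C / C B D F E A / E C F A D B / F E C B A D / A F B D C E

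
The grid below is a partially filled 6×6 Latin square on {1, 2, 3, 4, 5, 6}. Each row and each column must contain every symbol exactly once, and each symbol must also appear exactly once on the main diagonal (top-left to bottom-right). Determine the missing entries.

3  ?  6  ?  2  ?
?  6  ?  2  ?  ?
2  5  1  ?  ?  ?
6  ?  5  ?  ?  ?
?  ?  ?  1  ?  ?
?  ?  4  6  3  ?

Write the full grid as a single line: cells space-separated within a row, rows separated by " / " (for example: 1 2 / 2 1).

At row 2, column 3: row 2 has {2,6}; column 3 has {1,4,5,6}; that leaves 3.
At row 4, column 4: row 4 has {5,6}; column 4 has {1,2,6}; the diagonal has {1,3,6}; that leaves 4.
At row 4, column 5: row 4 has {4,5,6}; column 5 has {2,3}; that leaves 1.
At row 5, column 3: row 5 has {1}; column 3 has {1,3,4,5,6}; that leaves 2.
At row 5, column 5: row 5 has {1,2}; column 5 has {1,2,3}; the diagonal has {1,3,4,6}; that leaves 5.
At row 6, column 6: row 6 has {3,4,6}; column 6 is empty so far; the diagonal has {1,3,4,5,6}; that leaves 2.
At row 1, column 4: row 1 has {2,3,6}; column 4 has {1,2,4,6}; that leaves 5.
At row 2, column 5: row 2 has {2,3,6}; column 5 has {1,2,3,5}; that leaves 4.
At row 3, column 4: row 3 has {1,2,5}; column 4 has {1,2,4,5,6}; that leaves 3.
At row 3, column 5: row 3 has {1,2,3,5}; column 5 has {1,2,3,4,5}; that leaves 6.
At row 3, column 6: row 3 has {1,2,3,5,6}; column 6 has {2}; that leaves 4.
At row 4, column 6: row 4 has {1,4,5,6}; column 6 has {2,4}; that leaves 3.
At row 5, column 1: row 5 has {1,2,5}; column 1 has {2,3,6}; that leaves 4.
At row 5, column 2: row 5 has {1,2,4,5}; column 2 has {5,6}; that leaves 3.
At row 5, column 6: row 5 has {1,2,3,4,5}; column 6 has {2,3,4}; that leaves 6.
At row 6, column 2: row 6 has {2,3,4,6}; column 2 has {3,5,6}; that leaves 1.
At row 1, column 2: row 1 has {2,3,5,6}; column 2 has {1,3,5,6}; that leaves 4.
At row 1, column 6: row 1 has {2,3,4,5,6}; column 6 has {2,3,4,6}; that leaves 1.
At row 2, column 6: row 2 has {2,3,4,6}; column 6 has {1,2,3,4,6}; that leaves 5.
At row 4, column 2: row 4 has {1,3,4,5,6}; column 2 has {1,3,4,5,6}; that leaves 2.
At row 6, column 1: row 6 has {1,2,3,4,6}; column 1 has {2,3,4,6}; that leaves 5.
At row 2, column 1: row 2 has {2,3,4,5,6}; column 1 has {2,3,4,5,6}; that leaves 1.

3 4 6 5 2 1 / 1 6 3 2 4 5 / 2 5 1 3 6 4 / 6 2 5 4 1 3 / 4 3 2 1 5 6 / 5 1 4 6 3 2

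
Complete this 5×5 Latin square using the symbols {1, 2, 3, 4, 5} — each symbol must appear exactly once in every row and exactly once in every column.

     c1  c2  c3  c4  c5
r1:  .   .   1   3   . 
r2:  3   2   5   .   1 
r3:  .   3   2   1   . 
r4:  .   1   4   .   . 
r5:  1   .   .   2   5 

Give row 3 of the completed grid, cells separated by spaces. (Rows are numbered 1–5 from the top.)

(r2,c4) = 4
(r3,c5) = 4
(r4,c4) = 5
(r5,c2) = 4
(r5,c3) = 3
(r1,c2) = 5
(r1,c5) = 2
(r3,c1) = 5

5 3 2 1 4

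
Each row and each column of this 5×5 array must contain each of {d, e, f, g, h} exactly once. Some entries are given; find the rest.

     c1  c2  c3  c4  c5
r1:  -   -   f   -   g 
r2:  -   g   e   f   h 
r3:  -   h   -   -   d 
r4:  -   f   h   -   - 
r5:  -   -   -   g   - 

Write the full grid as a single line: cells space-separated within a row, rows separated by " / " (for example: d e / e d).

e d f h g / d g e f h / f h g e d / g f h d e / h e d g f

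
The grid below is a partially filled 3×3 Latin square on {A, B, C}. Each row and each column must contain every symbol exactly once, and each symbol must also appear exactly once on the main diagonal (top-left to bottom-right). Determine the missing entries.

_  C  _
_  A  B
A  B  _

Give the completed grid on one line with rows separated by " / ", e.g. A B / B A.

B C A / C A B / A B C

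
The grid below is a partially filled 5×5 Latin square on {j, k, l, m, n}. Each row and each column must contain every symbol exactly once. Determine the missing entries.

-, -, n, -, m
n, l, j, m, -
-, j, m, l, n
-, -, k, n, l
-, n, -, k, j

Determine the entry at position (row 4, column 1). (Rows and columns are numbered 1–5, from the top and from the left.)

j

(r1,c2): row 1 has {m,n}; column 2 has {j,l,n}, so it must be k.
(r1,c4): row 1 has {k,m,n}; column 4 has {k,l,m,n}, so it must be j.
(r2,c5): row 2 has {j,l,m,n}; column 5 has {j,l,m,n}, so it must be k.
(r3,c1): row 3 has {j,l,m,n}; column 1 has {n}, so it must be k.
(r4,c2): row 4 has {k,l,n}; column 2 has {j,k,l,n}, so it must be m.
(r5,c3): row 5 has {j,k,n}; column 3 has {j,k,m,n}, so it must be l.
(r1,c1): row 1 has {j,k,m,n}; column 1 has {k,n}, so it must be l.
(r4,c1): row 4 has {k,l,m,n}; column 1 has {k,l,n}, so it must be j.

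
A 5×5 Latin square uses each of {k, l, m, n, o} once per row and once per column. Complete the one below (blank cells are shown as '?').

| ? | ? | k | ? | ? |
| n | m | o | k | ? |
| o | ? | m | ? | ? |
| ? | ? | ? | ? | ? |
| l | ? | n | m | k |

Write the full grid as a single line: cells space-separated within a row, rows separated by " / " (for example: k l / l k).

m l k n o / n m o k l / o k m l n / k n l o m / l o n m k

At row 1, column 1: row 1 has {k}; column 1 has {l,n,o}; that leaves m.
At row 2, column 5: row 2 has {k,m,n,o}; column 5 has {k}; that leaves l.
At row 3, column 5: row 3 has {m,o}; column 5 has {k,l}; that leaves n.
At row 4, column 1: row 4 is empty so far; column 1 has {l,m,n,o}; that leaves k.
At row 4, column 3: row 4 has {k}; column 3 has {k,m,n,o}; that leaves l.
At row 5, column 2: row 5 has {k,l,m,n}; column 2 has {m}; that leaves o.
At row 1, column 5: row 1 has {k,m}; column 5 has {k,l,n}; that leaves o.
At row 3, column 4: row 3 has {m,n,o}; column 4 has {k,m}; that leaves l.
At row 4, column 2: row 4 has {k,l}; column 2 has {m,o}; that leaves n.
At row 4, column 4: row 4 has {k,l,n}; column 4 has {k,l,m}; that leaves o.
At row 4, column 5: row 4 has {k,l,n,o}; column 5 has {k,l,n,o}; that leaves m.
At row 1, column 2: row 1 has {k,m,o}; column 2 has {m,n,o}; that leaves l.
At row 1, column 4: row 1 has {k,l,m,o}; column 4 has {k,l,m,o}; that leaves n.
At row 3, column 2: row 3 has {l,m,n,o}; column 2 has {l,m,n,o}; that leaves k.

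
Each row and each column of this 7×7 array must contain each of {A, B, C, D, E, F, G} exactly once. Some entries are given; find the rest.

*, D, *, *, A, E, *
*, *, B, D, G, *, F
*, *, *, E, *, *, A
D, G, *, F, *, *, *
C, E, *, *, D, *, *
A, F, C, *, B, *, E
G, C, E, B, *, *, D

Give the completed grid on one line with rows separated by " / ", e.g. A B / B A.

row 2 has {B,D,F,G}; column 1 has {A,C,D,G} — only E is left for (r2,c1).
row 2 has {B,D,E,F,G}; column 2 has {C,D,E,F,G} — only A is left for (r2,c2).
row 2 has {A,B,D,E,F,G}; column 6 has {E} — only C is left for (r2,c6).
row 3 has {A,E}; column 2 has {A,C,D,E,F,G} — only B is left for (r3,c2).
row 4 has {D,F,G}; column 3 has {B,C,E} — only A is left for (r4,c3).
row 4 has {A,D,F,G}; column 6 has {C,E} — only B is left for (r4,c6).
row 4 has {A,B,D,F,G}; column 7 has {A,D,E,F} — only C is left for (r4,c7).
row 6 has {A,B,C,E,F}; column 4 has {B,D,E,F} — only G is left for (r6,c4).
row 6 has {A,B,C,E,F,G}; column 6 has {B,C,E} — only D is left for (r6,c6).
row 7 has {B,C,D,E,G}; column 5 has {A,B,D,G} — only F is left for (r7,c5).
row 7 has {B,C,D,E,F,G}; column 6 has {B,C,D,E} — only A is left for (r7,c6).
row 1 has {A,D,E}; column 4 has {B,D,E,F,G} — only C is left for (r1,c4).
row 3 has {A,B,E}; column 1 has {A,C,D,E,G} — only F is left for (r3,c1).
row 3 has {A,B,E,F}; column 5 has {A,B,D,F,G} — only C is left for (r3,c5).
row 3 has {A,B,C,E,F}; column 6 has {A,B,C,D,E} — only G is left for (r3,c6).
row 4 has {A,B,C,D,F,G}; column 5 has {A,B,C,D,F,G} — only E is left for (r4,c5).
row 5 has {C,D,E}; column 4 has {B,C,D,E,F,G} — only A is left for (r5,c4).
row 5 has {A,C,D,E}; column 6 has {A,B,C,D,E,G} — only F is left for (r5,c6).
row 1 has {A,C,D,E}; column 1 has {A,C,D,E,F,G} — only B is left for (r1,c1).
row 1 has {A,B,C,D,E}; column 7 has {A,C,D,E,F} — only G is left for (r1,c7).
row 3 has {A,B,C,E,F,G}; column 3 has {A,B,C,E} — only D is left for (r3,c3).
row 5 has {A,C,D,E,F}; column 3 has {A,B,C,D,E} — only G is left for (r5,c3).
row 5 has {A,C,D,E,F,G}; column 7 has {A,C,D,E,F,G} — only B is left for (r5,c7).
row 1 has {A,B,C,D,E,G}; column 3 has {A,B,C,D,E,G} — only F is left for (r1,c3).

B D F C A E G / E A B D G C F / F B D E C G A / D G A F E B C / C E G A D F B / A F C G B D E / G C E B F A D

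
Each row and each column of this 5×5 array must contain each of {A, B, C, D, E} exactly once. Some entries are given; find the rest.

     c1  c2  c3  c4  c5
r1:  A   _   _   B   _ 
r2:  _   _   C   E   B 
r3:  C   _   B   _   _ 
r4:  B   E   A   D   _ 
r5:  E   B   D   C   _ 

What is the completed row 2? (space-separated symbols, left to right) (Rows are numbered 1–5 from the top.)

D A C E B

(r1,c3) = E
(r2,c1) = D
(r2,c2) = A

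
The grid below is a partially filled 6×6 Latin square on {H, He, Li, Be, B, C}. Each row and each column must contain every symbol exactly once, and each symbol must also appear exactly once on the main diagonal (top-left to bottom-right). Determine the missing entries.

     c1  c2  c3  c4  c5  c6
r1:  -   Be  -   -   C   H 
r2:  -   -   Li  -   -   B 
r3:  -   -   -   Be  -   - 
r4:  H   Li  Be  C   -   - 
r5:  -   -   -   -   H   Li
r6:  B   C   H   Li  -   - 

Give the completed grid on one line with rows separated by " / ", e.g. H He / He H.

(r2,c2) = He
(r2,c4) = H
(r2,c5) = Be
(r3,c3) = B
(r4,c6) = He
(r5,c2) = B
(r5,c4) = He
(r6,c5) = He
(r6,c6) = Be
(r1,c1) = Li
(r1,c3) = He
(r1,c4) = B
(r2,c1) = C
(r3,c1) = He
(r3,c2) = H
(r3,c5) = Li
(r3,c6) = C
(r4,c5) = B
(r5,c1) = Be
(r5,c3) = C

Li Be He B C H / C He Li H Be B / He H B Be Li C / H Li Be C B He / Be B C He H Li / B C H Li He Be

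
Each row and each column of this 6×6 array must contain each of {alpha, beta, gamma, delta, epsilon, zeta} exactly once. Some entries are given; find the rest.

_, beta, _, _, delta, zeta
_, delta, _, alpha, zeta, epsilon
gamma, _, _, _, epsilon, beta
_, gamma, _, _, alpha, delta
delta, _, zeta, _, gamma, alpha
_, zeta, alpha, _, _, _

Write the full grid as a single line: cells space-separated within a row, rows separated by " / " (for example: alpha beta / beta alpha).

alpha beta epsilon gamma delta zeta / beta delta gamma alpha zeta epsilon / gamma alpha delta zeta epsilon beta / zeta gamma beta epsilon alpha delta / delta epsilon zeta beta gamma alpha / epsilon zeta alpha delta beta gamma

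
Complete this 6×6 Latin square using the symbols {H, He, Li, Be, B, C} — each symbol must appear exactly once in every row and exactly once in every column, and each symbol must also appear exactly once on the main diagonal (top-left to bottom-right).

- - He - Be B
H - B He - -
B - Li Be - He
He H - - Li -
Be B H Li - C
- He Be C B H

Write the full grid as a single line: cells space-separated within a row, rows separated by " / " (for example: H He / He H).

C Li He H Be B / H Be B He C Li / B C Li Be H He / He H C B Li Be / Be B H Li He C / Li He Be C B H

(r1,c1): row 1 has {He,Be,B}; column 1 has {H,He,Be,B}; the diagonal has {H,Li}, so it must be C.
(r1,c2): row 1 has {He,Be,B,C}; column 2 has {H,He,B}, so it must be Li.
(r1,c4): row 1 has {He,Li,Be,B,C}; column 4 has {He,Li,Be,C}, so it must be H.
(r2,c2): row 2 has {H,He,B}; column 2 has {H,He,Li,B}; the diagonal has {H,Li,C}, so it must be Be.
(r2,c5): row 2 has {H,He,Be,B}; column 5 has {Li,Be,B}, so it must be C.
(r2,c6): row 2 has {H,He,Be,B,C}; column 6 has {H,He,B,C}, so it must be Li.
(r3,c2): row 3 has {He,Li,Be,B}; column 2 has {H,He,Li,Be,B}, so it must be C.
(r3,c5): row 3 has {He,Li,Be,B,C}; column 5 has {Li,Be,B,C}, so it must be H.
(r4,c3): row 4 has {H,He,Li}; column 3 has {H,He,Li,Be,B}, so it must be C.
(r4,c4): row 4 has {H,He,Li,C}; column 4 has {H,He,Li,Be,C}; the diagonal has {H,Li,Be,C}, so it must be B.
(r4,c6): row 4 has {H,He,Li,B,C}; column 6 has {H,He,Li,B,C}, so it must be Be.
(r5,c5): row 5 has {H,Li,Be,B,C}; column 5 has {H,Li,Be,B,C}; the diagonal has {H,Li,Be,B,C}, so it must be He.
(r6,c1): row 6 has {H,He,Be,B,C}; column 1 has {H,He,Be,B,C}, so it must be Li.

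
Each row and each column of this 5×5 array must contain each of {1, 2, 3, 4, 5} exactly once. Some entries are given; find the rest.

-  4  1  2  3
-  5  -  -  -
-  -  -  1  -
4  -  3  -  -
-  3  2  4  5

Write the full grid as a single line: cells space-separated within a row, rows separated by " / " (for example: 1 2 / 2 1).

5 4 1 2 3 / 2 5 4 3 1 / 3 2 5 1 4 / 4 1 3 5 2 / 1 3 2 4 5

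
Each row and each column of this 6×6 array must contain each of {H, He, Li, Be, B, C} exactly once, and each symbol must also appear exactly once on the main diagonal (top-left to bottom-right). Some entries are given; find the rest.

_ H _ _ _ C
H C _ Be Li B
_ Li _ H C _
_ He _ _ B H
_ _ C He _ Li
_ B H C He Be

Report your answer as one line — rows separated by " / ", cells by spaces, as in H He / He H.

He H Li B Be C / H C He Be Li B / Be Li B H C He / C He Be Li B H / B Be C He H Li / Li B H C He Be

At row 1, column 5: row 1 has {H,C}; column 5 has {He,Li,B,C}; that leaves Be.
At row 2, column 3: row 2 has {H,Li,Be,B,C}; column 3 has {H,C}; that leaves He.
At row 3, column 3: row 3 has {H,Li,C}; column 3 has {H,He,C}; the diagonal has {Be,C}; that leaves B.
At row 3, column 6: row 3 has {H,Li,B,C}; column 6 has {H,Li,Be,B,C}; that leaves He.
At row 4, column 4: row 4 has {H,He,B}; column 4 has {H,He,Be,C}; the diagonal has {Be,B,C}; that leaves Li.
At row 5, column 2: row 5 has {He,Li,C}; column 2 has {H,He,Li,B,C}; that leaves Be.
At row 5, column 5: row 5 has {He,Li,Be,C}; column 5 has {He,Li,Be,B,C}; the diagonal has {Li,Be,B,C}; that leaves H.
At row 6, column 1: row 6 has {H,He,Be,B,C}; column 1 has {H}; that leaves Li.
At row 1, column 1: row 1 has {H,Be,C}; column 1 has {H,Li}; the diagonal has {H,Li,Be,B,C}; that leaves He.
At row 1, column 3: row 1 has {H,He,Be,C}; column 3 has {H,He,B,C}; that leaves Li.
At row 1, column 4: row 1 has {H,He,Li,Be,C}; column 4 has {H,He,Li,Be,C}; that leaves B.
At row 3, column 1: row 3 has {H,He,Li,B,C}; column 1 has {H,He,Li}; that leaves Be.
At row 4, column 1: row 4 has {H,He,Li,B}; column 1 has {H,He,Li,Be}; that leaves C.
At row 4, column 3: row 4 has {H,He,Li,B,C}; column 3 has {H,He,Li,B,C}; that leaves Be.
At row 5, column 1: row 5 has {H,He,Li,Be,C}; column 1 has {H,He,Li,Be,C}; that leaves B.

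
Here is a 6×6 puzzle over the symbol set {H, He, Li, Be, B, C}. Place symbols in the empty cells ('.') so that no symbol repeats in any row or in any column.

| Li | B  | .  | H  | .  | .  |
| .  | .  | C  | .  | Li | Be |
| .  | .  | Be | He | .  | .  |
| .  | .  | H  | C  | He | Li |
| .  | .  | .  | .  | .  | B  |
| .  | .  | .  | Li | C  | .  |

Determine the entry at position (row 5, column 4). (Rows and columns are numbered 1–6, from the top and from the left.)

Be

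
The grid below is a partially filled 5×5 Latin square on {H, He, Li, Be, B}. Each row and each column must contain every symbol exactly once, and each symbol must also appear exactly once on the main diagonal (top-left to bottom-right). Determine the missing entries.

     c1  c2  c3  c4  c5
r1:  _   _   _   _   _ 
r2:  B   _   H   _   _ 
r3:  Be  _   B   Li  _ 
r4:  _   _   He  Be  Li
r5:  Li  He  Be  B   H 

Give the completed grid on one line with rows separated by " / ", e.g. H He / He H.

He Be Li H B / B Li H He Be / Be H B Li He / H B He Be Li / Li He Be B H

(r1,c1) = He
(r1,c3) = Li
(r1,c4) = H
(r2,c2) = Li
(r2,c4) = He
(r2,c5) = Be
(r3,c2) = H
(r3,c5) = He
(r4,c1) = H
(r4,c2) = B
(r1,c2) = Be
(r1,c5) = B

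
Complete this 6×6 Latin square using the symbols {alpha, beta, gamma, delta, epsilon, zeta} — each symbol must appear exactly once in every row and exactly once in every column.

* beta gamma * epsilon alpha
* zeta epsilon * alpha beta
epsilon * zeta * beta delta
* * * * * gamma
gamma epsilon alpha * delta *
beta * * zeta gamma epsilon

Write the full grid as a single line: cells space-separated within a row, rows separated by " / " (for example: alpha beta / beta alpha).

Cell (r1,c4): row 1 has {alpha,beta,gamma,epsilon}; column 4 has {zeta} → delta.
Cell (r2,c1): row 2 has {alpha,beta,epsilon,zeta}; column 1 has {beta,gamma,epsilon} → delta.
Cell (r2,c4): row 2 has {alpha,beta,delta,epsilon,zeta}; column 4 has {delta,zeta} → gamma.
Cell (r3,c4): row 3 has {beta,delta,epsilon,zeta}; column 4 has {gamma,delta,zeta} → alpha.
Cell (r4,c5): row 4 has {gamma}; column 5 has {alpha,beta,gamma,delta,epsilon} → zeta.
Cell (r5,c4): row 5 has {alpha,gamma,delta,epsilon}; column 4 has {alpha,gamma,delta,zeta} → beta.
Cell (r5,c6): row 5 has {alpha,beta,gamma,delta,epsilon}; column 6 has {alpha,beta,gamma,delta,epsilon} → zeta.
Cell (r6,c3): row 6 has {beta,gamma,epsilon,zeta}; column 3 has {alpha,gamma,epsilon,zeta} → delta.
Cell (r1,c1): row 1 has {alpha,beta,gamma,delta,epsilon}; column 1 has {beta,gamma,delta,epsilon} → zeta.
Cell (r3,c2): row 3 has {alpha,beta,delta,epsilon,zeta}; column 2 has {beta,epsilon,zeta} → gamma.
Cell (r4,c1): row 4 has {gamma,zeta}; column 1 has {beta,gamma,delta,epsilon,zeta} → alpha.
Cell (r4,c2): row 4 has {alpha,gamma,zeta}; column 2 has {beta,gamma,epsilon,zeta} → delta.
Cell (r4,c3): row 4 has {alpha,gamma,delta,zeta}; column 3 has {alpha,gamma,delta,epsilon,zeta} → beta.
Cell (r4,c4): row 4 has {alpha,beta,gamma,delta,zeta}; column 4 has {alpha,beta,gamma,delta,zeta} → epsilon.
Cell (r6,c2): row 6 has {beta,gamma,delta,epsilon,zeta}; column 2 has {beta,gamma,delta,epsilon,zeta} → alpha.

zeta beta gamma delta epsilon alpha / delta zeta epsilon gamma alpha beta / epsilon gamma zeta alpha beta delta / alpha delta beta epsilon zeta gamma / gamma epsilon alpha beta delta zeta / beta alpha delta zeta gamma epsilon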